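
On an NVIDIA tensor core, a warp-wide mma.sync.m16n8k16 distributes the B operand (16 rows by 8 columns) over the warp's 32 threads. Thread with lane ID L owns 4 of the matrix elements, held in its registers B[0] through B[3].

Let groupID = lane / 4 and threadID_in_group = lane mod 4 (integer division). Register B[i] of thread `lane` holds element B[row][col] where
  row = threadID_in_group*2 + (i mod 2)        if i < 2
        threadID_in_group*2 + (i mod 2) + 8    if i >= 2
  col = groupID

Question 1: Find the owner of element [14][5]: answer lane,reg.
23,2

c=5->g=5  r=14->rb=1,t=3,b0=0
L=5*4+3=23  i=1*2+0=2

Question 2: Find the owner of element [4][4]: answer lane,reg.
18,0

c=4→G=4  r=4→rhi=0,T=2,p=0
L=4*4+2=18  i=0*2+0=0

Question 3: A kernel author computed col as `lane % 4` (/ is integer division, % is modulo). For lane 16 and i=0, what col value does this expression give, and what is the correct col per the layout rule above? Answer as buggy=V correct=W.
buggy=0 correct=4

`lane % 4`[16,0]->0
L=16->gid=16>>2=4, tid=16&3=0
[0]->row 0·2+0+0=0  col gid=4
col: 0 vs 4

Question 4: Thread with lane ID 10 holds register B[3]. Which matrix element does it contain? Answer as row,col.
13,2

10: grp=2,tig=2
[3] (2*2+1+8,2) = (13,2)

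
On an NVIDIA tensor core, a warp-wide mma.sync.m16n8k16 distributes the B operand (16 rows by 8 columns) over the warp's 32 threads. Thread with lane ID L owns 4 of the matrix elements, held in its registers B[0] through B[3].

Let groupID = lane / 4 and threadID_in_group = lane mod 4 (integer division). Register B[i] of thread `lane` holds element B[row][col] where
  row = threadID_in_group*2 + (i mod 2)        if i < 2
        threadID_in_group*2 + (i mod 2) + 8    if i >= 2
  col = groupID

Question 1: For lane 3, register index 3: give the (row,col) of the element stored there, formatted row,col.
lane 3: g=0 (3/4), t=3 (3%4)
i=3: r=3*2+1+8=15, c=g=0

15,0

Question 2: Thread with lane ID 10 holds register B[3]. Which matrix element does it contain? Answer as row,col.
10: grp=2,tig=2
[3] (2*2+1+8,2) = (13,2)

13,2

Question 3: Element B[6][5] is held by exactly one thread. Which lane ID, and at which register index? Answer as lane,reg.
23,0

c=5⇒gr=5  r=6⇒Rb=0,th=3,odd=0
L=5*4+3=23  i=0*2+0=0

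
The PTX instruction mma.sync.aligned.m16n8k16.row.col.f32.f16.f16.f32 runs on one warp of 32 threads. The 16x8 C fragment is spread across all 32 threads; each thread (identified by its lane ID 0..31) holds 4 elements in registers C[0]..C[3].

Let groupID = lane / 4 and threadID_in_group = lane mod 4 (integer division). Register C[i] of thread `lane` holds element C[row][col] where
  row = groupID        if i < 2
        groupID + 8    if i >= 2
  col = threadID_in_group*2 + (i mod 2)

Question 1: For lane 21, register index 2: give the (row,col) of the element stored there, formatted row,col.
lane 21: gr=5 (21/4), th=1 (21%4)
i=2: r=5+8=13, c=1*2+0=2

13,2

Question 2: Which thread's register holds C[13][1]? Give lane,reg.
20,3

r=13->g=5,rb=1  c=1->t=0,b0=1
L=5*4+0=20  i=1*2+1=3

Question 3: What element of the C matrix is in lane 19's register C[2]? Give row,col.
12,6

lane 19: g=4 (19/4), t=3 (19%4)
i=2: r=4+8=12, c=3*2+0=6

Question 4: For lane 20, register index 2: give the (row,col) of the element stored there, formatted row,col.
lane 20: gr=5 (20/4), th=0 (20%4)
i=2: r=5+8=13, c=0*2+0=0

13,0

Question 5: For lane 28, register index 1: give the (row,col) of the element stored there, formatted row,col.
7,1

28: gid=7,tid=0
[1] (7+0,0*2+1) = (7,1)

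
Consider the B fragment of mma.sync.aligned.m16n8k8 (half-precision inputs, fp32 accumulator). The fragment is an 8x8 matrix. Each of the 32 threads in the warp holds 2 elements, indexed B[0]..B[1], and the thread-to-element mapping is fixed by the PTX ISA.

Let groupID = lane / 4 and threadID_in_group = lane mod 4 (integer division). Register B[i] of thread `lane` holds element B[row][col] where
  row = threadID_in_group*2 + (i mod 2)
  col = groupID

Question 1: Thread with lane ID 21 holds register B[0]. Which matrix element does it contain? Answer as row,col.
2,5

lane 21: g=5 (21/4), t=1 (21%4)
i=0: r=1*2+0=2, c=g=5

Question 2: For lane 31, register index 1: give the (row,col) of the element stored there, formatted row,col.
L=31->gid=31>>2=7, tid=31&3=3
[1]->row 3·2+1=7  col gid=7

7,7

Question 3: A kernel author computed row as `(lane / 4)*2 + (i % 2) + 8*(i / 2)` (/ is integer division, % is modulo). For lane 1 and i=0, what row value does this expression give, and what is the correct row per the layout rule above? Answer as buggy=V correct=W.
`(lane / 4)*2 + (i % 2) + 8*(i / 2)`[1,0]->0
1: g=0,t=1
[0] (1*2+0,0) = (2,0)
row: 0 vs 2

buggy=0 correct=2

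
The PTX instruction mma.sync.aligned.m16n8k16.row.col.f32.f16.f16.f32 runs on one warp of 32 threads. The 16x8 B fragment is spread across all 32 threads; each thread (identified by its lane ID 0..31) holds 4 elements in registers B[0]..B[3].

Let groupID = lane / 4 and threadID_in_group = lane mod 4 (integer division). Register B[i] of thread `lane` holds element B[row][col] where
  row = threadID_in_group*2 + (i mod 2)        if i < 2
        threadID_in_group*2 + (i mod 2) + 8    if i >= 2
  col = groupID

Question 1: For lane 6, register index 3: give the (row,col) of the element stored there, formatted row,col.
L=6->g=6>>2=1, t=6&3=2
[3]->row 2·2+1+8=13  col g=1

13,1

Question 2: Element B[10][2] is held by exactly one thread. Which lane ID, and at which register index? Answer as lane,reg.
c=2→G=2  r=10→rhi=1,T=1,p=0
L=2*4+1=9  i=1*2+0=2

9,2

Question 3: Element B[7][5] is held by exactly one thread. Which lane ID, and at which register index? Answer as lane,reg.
c=5→G=5  r=7→rhi=0,T=3,p=1
L=5*4+3=23  i=0*2+1=1

23,1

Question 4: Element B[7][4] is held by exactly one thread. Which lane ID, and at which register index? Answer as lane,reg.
c=4->g=4  r=7->rb=0,t=3,b0=1
L=4*4+3=19  i=0*2+1=1

19,1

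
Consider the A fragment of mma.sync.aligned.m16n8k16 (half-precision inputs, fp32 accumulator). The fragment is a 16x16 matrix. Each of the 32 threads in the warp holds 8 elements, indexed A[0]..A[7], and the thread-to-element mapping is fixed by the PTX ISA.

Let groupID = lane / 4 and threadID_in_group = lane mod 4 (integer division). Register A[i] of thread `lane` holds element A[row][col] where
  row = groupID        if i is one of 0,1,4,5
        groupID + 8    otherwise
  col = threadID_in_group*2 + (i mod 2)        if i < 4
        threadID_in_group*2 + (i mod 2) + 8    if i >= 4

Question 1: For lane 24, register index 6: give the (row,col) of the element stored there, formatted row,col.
24: grp=6,tig=0
[6] (6+8,0*2+0+8) = (14,8)

14,8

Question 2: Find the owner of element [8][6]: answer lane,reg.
r=8⇒gr=0,Rb=1  c=6⇒Cb=0,th=3,odd=0
L=0*4+3=3  i=0*4+1*2+0=2

3,2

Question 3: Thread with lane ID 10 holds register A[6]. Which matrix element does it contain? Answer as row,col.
10,12

10: gr=2,th=2
[6] (2+8,2*2+0+8) = (10,12)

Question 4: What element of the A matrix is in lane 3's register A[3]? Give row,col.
L=3=>grp=3>>2=0, tig=3&3=3
[3]=>row 0+8=8  col 3·2+1+0=7

8,7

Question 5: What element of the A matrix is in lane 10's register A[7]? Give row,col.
lane 10: gr=2 (10/4), th=2 (10%4)
i=7: r=2+8=10, c=2*2+1+8=13

10,13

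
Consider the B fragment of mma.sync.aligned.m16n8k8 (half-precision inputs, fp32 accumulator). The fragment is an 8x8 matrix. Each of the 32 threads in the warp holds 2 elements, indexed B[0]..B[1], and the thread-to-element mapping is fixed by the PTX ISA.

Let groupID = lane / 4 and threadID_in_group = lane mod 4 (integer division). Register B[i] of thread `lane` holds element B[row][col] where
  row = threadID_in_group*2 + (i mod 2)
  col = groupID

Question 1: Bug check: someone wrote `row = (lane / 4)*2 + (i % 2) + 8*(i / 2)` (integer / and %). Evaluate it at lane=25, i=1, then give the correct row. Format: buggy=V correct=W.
buggy=13 correct=3

`(lane / 4)*2 + (i % 2) + 8*(i / 2)`[25,1]→13
lane 25→25/4=6, 25 mod 4=1
i=1  r:2·1+1→3  c:6
row: 13 vs 3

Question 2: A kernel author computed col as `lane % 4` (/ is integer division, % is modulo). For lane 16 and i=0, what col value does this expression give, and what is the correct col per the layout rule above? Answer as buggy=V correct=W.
buggy=0 correct=4

`lane % 4`[16,0]→0
16: G=4,T=0
[0] (0*2+0,4) = (0,4)
col: 0 vs 4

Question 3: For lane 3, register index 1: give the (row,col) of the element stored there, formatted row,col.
L=3⇒gr=3>>2=0, th=3&3=3
[1]⇒row 3·2+1=7  col gr=0

7,0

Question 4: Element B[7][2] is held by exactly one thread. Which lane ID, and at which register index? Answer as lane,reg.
11,1

c: 2->gid=2  r: 7->tid=3,i&1=1
L=2*4+3=11  i=1=1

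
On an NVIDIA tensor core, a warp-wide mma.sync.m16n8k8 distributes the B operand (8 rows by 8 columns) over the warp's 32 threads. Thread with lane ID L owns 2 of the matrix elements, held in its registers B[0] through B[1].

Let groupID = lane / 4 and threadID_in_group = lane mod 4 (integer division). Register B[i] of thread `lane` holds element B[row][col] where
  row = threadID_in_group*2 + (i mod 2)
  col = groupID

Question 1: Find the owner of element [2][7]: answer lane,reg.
c=7⇒gr=7  r=2⇒th=1,odd=0
L=7*4+1=29  i=0=0

29,0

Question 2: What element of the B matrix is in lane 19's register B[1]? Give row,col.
lane 19=>19/4=4, 19 mod 4=3
i=1  r:2·3+1=>7  c:4

7,4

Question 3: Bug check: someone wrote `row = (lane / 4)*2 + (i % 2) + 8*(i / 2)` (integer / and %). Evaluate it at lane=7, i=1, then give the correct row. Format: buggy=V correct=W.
buggy=3 correct=7

`(lane / 4)*2 + (i % 2) + 8*(i / 2)`[7,1]=>3
L=7=>grp=7>>2=1, tig=7&3=3
[1]=>row 3·2+1=7  col grp=1
row: 3 vs 7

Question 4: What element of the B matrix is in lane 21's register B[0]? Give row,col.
2,5

lane 21: gid=5 (21/4), tid=1 (21%4)
i=0: r=1*2+0=2, c=gid=5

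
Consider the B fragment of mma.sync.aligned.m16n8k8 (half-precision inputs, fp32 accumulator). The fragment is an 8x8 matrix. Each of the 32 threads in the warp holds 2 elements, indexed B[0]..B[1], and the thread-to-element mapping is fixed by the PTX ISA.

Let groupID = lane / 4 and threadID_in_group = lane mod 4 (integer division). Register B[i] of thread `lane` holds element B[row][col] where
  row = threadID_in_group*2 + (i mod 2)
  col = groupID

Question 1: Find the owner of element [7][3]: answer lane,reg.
c:3=>grp=3  r:7=>tig=3,lo=1
L=3*4+3=15  i=1=1

15,1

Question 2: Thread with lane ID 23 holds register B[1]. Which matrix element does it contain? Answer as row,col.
7,5

lane 23: g=5 (23/4), t=3 (23%4)
i=1: r=3*2+1=7, c=g=5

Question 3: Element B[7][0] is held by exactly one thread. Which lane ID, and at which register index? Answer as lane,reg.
c=0->g=0  r=7->t=3,b0=1
L=0*4+3=3  i=1=1

3,1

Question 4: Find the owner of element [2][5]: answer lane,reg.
21,0

c=5->g=5  r=2->t=1,b0=0
L=5*4+1=21  i=0=0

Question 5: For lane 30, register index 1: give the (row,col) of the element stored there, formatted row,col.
5,7

L=30=>grp=30>>2=7, tig=30&3=2
[1]=>row 2·2+1=5  col grp=7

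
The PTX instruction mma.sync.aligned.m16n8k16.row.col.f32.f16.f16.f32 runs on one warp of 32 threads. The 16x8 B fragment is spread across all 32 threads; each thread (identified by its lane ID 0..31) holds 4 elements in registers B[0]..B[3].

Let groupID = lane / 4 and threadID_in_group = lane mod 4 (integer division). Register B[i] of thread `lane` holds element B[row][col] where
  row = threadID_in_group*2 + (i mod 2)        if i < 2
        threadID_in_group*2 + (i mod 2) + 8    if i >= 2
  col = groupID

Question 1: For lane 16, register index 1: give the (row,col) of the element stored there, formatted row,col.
1,4

lane 16->16/4=4, 16 mod 4=0
i=1  r:2·0+1+0->1  c:4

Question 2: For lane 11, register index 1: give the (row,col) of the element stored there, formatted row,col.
lane 11⇒11/4=2, 11 mod 4=3
i=1  r:2·3+1+0⇒7  c:2

7,2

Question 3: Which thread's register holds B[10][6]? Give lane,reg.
c=6⇒gr=6  r=10⇒Rb=1,th=1,odd=0
L=6*4+1=25  i=1*2+0=2

25,2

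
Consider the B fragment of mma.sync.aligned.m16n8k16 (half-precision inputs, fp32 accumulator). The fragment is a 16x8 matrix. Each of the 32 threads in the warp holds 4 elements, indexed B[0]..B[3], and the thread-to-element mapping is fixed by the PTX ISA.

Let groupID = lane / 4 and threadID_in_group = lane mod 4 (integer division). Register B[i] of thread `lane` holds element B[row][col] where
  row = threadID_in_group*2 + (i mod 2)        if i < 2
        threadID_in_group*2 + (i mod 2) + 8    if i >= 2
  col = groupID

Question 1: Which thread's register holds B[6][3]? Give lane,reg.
c=3->g=3  r=6->rb=0,t=3,b0=0
L=3*4+3=15  i=0*2+0=0

15,0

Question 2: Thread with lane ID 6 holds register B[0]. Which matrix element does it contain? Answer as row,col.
4,1

lane 6→6/4=1, 6 mod 4=2
i=0  r:2·2+0+0→4  c:1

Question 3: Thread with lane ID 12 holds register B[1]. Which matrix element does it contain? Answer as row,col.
lane 12: gr=3 (12/4), th=0 (12%4)
i=1: r=0*2+1+0=1, c=gr=3

1,3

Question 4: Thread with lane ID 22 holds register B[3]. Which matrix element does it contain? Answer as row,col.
13,5

lane 22: G=5 (22/4), T=2 (22%4)
i=3: r=2*2+1+8=13, c=G=5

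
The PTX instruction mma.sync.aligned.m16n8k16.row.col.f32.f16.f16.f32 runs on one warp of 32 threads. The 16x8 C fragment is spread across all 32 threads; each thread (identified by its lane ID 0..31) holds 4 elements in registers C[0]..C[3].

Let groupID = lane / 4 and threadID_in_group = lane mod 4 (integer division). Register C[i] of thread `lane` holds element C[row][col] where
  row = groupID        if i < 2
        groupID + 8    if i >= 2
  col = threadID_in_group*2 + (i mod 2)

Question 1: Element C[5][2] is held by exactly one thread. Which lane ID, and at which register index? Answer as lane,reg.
r:5=>grp=5,rB=0  c:2=>tig=1,lo=0
L=5*4+1=21  i=0*2+0=0

21,0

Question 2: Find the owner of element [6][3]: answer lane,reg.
r:6=>grp=6,rB=0  c:3=>tig=1,lo=1
L=6*4+1=25  i=0*2+1=1

25,1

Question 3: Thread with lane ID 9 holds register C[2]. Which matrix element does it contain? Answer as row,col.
L=9=>grp=9>>2=2, tig=9&3=1
[2]=>row 2+8=10  col 1·2+0=2

10,2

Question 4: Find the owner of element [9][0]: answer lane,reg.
4,2

r=9⇒gr=1,Rb=1  c=0⇒th=0,odd=0
L=1*4+0=4  i=1*2+0=2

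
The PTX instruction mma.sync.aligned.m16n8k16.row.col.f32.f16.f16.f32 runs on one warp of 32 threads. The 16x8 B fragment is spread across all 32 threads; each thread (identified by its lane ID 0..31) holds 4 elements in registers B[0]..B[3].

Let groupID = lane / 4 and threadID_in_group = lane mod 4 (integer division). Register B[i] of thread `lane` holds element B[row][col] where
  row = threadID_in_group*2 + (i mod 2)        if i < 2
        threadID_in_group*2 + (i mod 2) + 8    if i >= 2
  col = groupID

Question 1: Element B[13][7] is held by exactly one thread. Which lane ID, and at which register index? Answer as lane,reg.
30,3

c=7⇒gr=7  r=13⇒Rb=1,th=2,odd=1
L=7*4+2=30  i=1*2+1=3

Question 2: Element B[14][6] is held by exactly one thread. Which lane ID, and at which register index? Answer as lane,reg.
c: 6->gid=6  r: 14->r8=1,tid=3,i&1=0
L=6*4+3=27  i=1*2+0=2

27,2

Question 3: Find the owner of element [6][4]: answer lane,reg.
19,0

c=4->g=4  r=6->rb=0,t=3,b0=0
L=4*4+3=19  i=0*2+0=0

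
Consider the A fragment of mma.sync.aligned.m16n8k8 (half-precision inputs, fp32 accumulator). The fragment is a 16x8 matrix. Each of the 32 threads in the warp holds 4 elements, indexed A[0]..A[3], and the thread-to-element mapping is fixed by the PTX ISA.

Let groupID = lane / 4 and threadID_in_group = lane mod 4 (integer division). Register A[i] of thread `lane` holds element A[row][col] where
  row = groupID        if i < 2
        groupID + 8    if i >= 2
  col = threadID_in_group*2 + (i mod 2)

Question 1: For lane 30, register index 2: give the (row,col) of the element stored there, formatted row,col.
lane 30=>30/4=7, 30 mod 4=2
i=2  r:7+8=>15  c:2·2+0=>4

15,4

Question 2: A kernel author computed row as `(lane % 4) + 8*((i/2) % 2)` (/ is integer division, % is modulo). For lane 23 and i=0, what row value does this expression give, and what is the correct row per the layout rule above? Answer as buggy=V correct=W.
buggy=3 correct=5

`(lane % 4) + 8*((i/2) % 2)`[23,0]→3
23: G=5,T=3
[0] (5+0,3*2+0) = (5,6)
row: 3 vs 5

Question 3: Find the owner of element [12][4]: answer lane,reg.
18,2

r=12⇒gr=4,Rb=1  c=4⇒th=2,odd=0
L=4*4+2=18  i=1*2+0=2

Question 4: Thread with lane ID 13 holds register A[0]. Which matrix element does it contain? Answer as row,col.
13: gid=3,tid=1
[0] (3+0,1*2+0) = (3,2)

3,2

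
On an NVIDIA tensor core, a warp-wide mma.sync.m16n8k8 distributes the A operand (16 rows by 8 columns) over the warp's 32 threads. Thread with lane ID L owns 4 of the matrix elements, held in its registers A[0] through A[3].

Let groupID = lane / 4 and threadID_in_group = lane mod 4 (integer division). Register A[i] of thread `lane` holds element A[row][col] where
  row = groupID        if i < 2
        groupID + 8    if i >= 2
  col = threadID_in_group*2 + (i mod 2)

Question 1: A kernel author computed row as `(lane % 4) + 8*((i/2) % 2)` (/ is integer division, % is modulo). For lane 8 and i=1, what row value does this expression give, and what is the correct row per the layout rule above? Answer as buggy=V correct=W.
`(lane % 4) + 8*((i/2) % 2)`[8,1]⇒0
L=8⇒gr=8>>2=2, th=8&3=0
[1]⇒row 2+0=2  col 0·2+1=1
row: 0 vs 2

buggy=0 correct=2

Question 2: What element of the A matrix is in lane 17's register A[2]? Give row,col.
12,2

17: G=4,T=1
[2] (4+8,1*2+0) = (12,2)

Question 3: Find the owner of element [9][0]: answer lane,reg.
4,2

r: 9->gid=1,r8=1  c: 0->tid=0,i&1=0
L=1*4+0=4  i=1*2+0=2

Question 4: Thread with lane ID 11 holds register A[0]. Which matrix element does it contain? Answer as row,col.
L=11→G=11>>2=2, T=11&3=3
[0]→row 2+0=2  col 3·2+0=6

2,6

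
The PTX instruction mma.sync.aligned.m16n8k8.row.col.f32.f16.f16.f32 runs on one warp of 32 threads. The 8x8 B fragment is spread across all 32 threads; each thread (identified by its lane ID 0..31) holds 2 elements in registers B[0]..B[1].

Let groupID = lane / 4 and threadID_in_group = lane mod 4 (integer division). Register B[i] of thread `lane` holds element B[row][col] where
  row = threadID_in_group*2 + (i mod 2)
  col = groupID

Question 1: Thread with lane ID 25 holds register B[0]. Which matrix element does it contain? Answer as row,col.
2,6

25: g=6,t=1
[0] (1*2+0,6) = (2,6)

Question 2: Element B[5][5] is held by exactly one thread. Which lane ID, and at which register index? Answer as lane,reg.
22,1

c=5->g=5  r=5->t=2,b0=1
L=5*4+2=22  i=1=1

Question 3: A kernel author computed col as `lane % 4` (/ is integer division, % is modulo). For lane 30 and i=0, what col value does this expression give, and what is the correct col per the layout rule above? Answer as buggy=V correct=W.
buggy=2 correct=7

`lane % 4`[30,0]=>2
lane 30=>30/4=7, 30 mod 4=2
i=0  r:2·2+0=>4  c:7
col: 2 vs 7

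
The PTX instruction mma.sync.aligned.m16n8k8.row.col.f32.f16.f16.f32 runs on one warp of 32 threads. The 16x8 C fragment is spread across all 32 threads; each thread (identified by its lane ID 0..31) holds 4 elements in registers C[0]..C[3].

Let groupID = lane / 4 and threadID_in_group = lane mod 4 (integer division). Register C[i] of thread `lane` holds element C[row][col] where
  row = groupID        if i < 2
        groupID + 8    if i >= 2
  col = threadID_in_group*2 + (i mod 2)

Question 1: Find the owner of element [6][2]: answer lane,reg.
25,0

r=6⇒gr=6,Rb=0  c=2⇒th=1,odd=0
L=6*4+1=25  i=0*2+0=0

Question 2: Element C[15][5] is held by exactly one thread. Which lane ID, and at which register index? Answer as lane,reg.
30,3

r:15=>grp=7,rB=1  c:5=>tig=2,lo=1
L=7*4+2=30  i=1*2+1=3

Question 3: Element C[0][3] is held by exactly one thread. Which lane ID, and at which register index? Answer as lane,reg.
1,1

r=0→G=0,rhi=0  c=3→T=1,p=1
L=0*4+1=1  i=0*2+1=1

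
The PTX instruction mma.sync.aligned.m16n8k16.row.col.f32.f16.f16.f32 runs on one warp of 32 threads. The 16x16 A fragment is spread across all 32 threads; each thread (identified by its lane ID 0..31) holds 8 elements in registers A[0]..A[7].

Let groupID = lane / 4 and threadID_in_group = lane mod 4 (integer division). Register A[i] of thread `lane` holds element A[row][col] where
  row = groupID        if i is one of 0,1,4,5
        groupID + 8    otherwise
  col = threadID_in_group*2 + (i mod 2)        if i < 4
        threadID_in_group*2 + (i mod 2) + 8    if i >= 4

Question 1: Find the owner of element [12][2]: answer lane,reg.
r=12->g=4,rb=1  c=2->cb=0,t=1,b0=0
L=4*4+1=17  i=0*4+1*2+0=2

17,2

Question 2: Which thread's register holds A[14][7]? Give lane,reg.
r=14->g=6,rb=1  c=7->cb=0,t=3,b0=1
L=6*4+3=27  i=0*4+1*2+1=3

27,3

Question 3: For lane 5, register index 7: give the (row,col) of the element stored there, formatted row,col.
5: gid=1,tid=1
[7] (1+8,1*2+1+8) = (9,11)

9,11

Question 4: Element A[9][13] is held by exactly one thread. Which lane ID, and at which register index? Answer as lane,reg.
6,7

r=9->g=1,rb=1  c=13->cb=1,t=2,b0=1
L=1*4+2=6  i=1*4+1*2+1=7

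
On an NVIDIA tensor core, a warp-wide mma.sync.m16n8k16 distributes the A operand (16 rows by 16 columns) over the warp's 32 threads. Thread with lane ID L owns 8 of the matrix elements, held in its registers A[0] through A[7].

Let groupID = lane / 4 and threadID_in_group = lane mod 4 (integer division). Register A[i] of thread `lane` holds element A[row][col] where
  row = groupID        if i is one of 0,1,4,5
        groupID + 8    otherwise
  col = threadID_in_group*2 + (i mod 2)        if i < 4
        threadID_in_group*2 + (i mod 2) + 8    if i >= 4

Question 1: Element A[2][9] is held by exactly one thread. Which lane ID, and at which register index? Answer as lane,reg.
r=2⇒gr=2,Rb=0  c=9⇒Cb=1,th=0,odd=1
L=2*4+0=8  i=1*4+0*2+1=5

8,5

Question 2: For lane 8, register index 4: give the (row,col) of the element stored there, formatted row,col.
lane 8->8/4=2, 8 mod 4=0
i=4  r:2+0->2  c:2·0+0+8->8

2,8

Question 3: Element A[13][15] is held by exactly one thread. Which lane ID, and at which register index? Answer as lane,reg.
23,7

r=13⇒gr=5,Rb=1  c=15⇒Cb=1,th=3,odd=1
L=5*4+3=23  i=1*4+1*2+1=7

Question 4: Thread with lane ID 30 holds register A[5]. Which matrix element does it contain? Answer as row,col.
30: gr=7,th=2
[5] (7+0,2*2+1+8) = (7,13)

7,13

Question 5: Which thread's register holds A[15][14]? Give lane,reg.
r=15->g=7,rb=1  c=14->cb=1,t=3,b0=0
L=7*4+3=31  i=1*4+1*2+0=6

31,6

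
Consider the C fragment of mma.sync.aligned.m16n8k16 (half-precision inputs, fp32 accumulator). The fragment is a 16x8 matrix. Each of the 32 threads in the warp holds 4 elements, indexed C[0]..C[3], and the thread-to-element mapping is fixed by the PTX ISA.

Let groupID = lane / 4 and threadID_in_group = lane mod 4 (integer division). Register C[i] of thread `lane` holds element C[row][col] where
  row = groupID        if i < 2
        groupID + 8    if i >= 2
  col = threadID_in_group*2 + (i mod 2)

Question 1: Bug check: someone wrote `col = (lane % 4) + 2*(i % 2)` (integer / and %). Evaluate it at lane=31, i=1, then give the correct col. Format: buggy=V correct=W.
buggy=5 correct=7

`(lane % 4) + 2*(i % 2)`[31,1]->5
31: gid=7,tid=3
[1] (7+0,3*2+1) = (7,7)
col: 5 vs 7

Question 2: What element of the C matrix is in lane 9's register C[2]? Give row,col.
L=9->g=9>>2=2, t=9&3=1
[2]->row 2+8=10  col 1·2+0=2

10,2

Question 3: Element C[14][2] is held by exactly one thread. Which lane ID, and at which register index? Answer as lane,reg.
r: 14->gid=6,r8=1  c: 2->tid=1,i&1=0
L=6*4+1=25  i=1*2+0=2

25,2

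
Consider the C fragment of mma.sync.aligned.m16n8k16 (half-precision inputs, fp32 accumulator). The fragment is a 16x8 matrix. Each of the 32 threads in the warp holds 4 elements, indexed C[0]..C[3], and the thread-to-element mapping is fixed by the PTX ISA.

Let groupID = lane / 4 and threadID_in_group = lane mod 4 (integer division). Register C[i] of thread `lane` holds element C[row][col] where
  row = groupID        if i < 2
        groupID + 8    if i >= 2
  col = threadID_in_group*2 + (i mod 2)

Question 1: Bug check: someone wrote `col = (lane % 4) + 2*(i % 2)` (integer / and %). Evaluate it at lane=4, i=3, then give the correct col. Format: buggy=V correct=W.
`(lane % 4) + 2*(i % 2)`[4,3]->2
4: gid=1,tid=0
[3] (1+8,0*2+1) = (9,1)
col: 2 vs 1

buggy=2 correct=1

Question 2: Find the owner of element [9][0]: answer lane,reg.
4,2

r=9⇒gr=1,Rb=1  c=0⇒th=0,odd=0
L=1*4+0=4  i=1*2+0=2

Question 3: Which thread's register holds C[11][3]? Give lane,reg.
r: 11->gid=3,r8=1  c: 3->tid=1,i&1=1
L=3*4+1=13  i=1*2+1=3

13,3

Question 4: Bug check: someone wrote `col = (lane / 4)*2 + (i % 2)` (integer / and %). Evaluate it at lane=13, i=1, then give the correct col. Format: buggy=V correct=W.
`(lane / 4)*2 + (i % 2)`[13,1]=>7
13: grp=3,tig=1
[1] (3+0,1*2+1) = (3,3)
col: 7 vs 3

buggy=7 correct=3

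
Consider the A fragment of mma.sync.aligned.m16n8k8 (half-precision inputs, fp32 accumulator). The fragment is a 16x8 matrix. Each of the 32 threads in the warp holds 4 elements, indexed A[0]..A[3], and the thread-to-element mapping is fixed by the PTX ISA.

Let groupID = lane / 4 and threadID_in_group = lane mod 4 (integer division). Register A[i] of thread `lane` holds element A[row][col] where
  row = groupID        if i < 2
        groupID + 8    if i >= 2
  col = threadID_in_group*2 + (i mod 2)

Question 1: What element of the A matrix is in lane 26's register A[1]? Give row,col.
lane 26→26/4=6, 26 mod 4=2
i=1  r:6+0→6  c:2·2+1→5

6,5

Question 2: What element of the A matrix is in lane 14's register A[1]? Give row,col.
lane 14: G=3 (14/4), T=2 (14%4)
i=1: r=3+0=3, c=2*2+1=5

3,5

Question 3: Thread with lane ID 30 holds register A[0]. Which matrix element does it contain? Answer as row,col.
7,4

lane 30->30/4=7, 30 mod 4=2
i=0  r:7+0->7  c:2·2+0->4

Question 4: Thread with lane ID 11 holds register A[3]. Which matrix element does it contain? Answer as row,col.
10,7

L=11->gid=11>>2=2, tid=11&3=3
[3]->row 2+8=10  col 3·2+1=7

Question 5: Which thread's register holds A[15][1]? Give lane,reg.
28,3

r=15→G=7,rhi=1  c=1→T=0,p=1
L=7*4+0=28  i=1*2+1=3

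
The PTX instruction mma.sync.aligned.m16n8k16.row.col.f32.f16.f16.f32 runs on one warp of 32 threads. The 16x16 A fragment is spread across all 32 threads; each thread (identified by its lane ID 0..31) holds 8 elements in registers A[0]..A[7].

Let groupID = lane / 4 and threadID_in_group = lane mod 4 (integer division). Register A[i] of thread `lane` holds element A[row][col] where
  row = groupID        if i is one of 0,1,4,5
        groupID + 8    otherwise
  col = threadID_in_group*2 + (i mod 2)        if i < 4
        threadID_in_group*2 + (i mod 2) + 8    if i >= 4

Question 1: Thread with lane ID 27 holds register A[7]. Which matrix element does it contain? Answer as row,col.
14,15

lane 27: gid=6 (27/4), tid=3 (27%4)
i=7: r=6+8=14, c=3*2+1+8=15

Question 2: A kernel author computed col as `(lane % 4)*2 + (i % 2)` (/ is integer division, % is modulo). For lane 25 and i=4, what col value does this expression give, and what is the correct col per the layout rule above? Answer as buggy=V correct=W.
buggy=2 correct=10

`(lane % 4)*2 + (i % 2)`[25,4]->2
lane 25->25/4=6, 25 mod 4=1
i=4  r:6+0->6  c:2·1+0+8->10
col: 2 vs 10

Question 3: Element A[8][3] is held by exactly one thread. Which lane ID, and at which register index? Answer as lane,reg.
r: 8->gid=0,r8=1  c: 3->c8=0,tid=1,i&1=1
L=0*4+1=1  i=0*4+1*2+1=3

1,3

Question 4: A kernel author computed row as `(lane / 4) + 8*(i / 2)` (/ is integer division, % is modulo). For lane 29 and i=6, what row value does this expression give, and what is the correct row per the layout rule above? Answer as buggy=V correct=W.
buggy=31 correct=15

`(lane / 4) + 8*(i / 2)`[29,6]⇒31
lane 29⇒29/4=7, 29 mod 4=1
i=6  r:7+8⇒15  c:2·1+0+8⇒10
row: 31 vs 15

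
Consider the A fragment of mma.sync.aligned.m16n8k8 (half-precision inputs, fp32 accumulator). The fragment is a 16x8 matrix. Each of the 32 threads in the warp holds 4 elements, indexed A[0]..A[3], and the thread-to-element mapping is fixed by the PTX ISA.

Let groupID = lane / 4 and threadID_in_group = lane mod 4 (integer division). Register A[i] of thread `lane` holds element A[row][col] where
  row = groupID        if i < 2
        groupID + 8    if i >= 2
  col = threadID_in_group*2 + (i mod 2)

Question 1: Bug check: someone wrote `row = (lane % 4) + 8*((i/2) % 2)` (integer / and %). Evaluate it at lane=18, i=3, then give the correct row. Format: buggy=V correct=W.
`(lane % 4) + 8*((i/2) % 2)`[18,3]=>10
lane 18: grp=4 (18/4), tig=2 (18%4)
i=3: r=4+8=12, c=2*2+1=5
row: 10 vs 12

buggy=10 correct=12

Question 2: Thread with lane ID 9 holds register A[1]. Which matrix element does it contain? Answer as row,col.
9: gr=2,th=1
[1] (2+0,1*2+1) = (2,3)

2,3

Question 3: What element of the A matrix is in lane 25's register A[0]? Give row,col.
6,2

lane 25: gr=6 (25/4), th=1 (25%4)
i=0: r=6+0=6, c=1*2+0=2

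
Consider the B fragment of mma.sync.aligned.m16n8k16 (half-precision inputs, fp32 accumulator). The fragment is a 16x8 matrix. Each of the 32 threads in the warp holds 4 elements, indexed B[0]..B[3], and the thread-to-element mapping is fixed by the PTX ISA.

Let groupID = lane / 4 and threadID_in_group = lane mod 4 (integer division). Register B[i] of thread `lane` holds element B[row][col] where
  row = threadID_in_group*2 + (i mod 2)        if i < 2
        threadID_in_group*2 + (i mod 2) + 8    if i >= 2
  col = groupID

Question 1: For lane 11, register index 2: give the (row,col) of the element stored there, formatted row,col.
lane 11->11/4=2, 11 mod 4=3
i=2  r:2·3+0+8->14  c:2

14,2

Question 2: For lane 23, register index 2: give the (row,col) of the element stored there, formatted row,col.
14,5

lane 23→23/4=5, 23 mod 4=3
i=2  r:2·3+0+8→14  c:5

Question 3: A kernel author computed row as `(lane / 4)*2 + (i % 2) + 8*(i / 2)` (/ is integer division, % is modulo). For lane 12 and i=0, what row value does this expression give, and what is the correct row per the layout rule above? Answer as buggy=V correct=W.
buggy=6 correct=0

`(lane / 4)*2 + (i % 2) + 8*(i / 2)`[12,0]⇒6
lane 12⇒12/4=3, 12 mod 4=0
i=0  r:2·0+0+0⇒0  c:3
row: 6 vs 0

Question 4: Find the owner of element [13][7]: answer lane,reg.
c:7=>grp=7  r:13=>rB=1,tig=2,lo=1
L=7*4+2=30  i=1*2+1=3

30,3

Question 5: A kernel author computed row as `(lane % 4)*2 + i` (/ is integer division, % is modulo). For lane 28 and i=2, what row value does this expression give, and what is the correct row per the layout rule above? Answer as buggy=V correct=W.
`(lane % 4)*2 + i`[28,2]->2
L=28->gid=28>>2=7, tid=28&3=0
[2]->row 0·2+0+8=8  col gid=7
row: 2 vs 8

buggy=2 correct=8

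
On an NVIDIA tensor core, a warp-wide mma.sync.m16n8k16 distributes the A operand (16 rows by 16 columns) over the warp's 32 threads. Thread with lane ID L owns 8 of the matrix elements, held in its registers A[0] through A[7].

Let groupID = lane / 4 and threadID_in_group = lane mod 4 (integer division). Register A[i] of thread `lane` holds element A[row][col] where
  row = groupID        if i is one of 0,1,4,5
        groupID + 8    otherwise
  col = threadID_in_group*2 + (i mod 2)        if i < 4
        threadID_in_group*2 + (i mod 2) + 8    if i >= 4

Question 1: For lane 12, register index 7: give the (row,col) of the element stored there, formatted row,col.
lane 12: gid=3 (12/4), tid=0 (12%4)
i=7: r=3+8=11, c=0*2+1+8=9

11,9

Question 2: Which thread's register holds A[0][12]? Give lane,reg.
r=0→G=0,rhi=0  c=12→chi=1,T=2,p=0
L=0*4+2=2  i=1*4+0*2+0=4

2,4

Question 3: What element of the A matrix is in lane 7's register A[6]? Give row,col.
lane 7->7/4=1, 7 mod 4=3
i=6  r:1+8->9  c:2·3+0+8->14

9,14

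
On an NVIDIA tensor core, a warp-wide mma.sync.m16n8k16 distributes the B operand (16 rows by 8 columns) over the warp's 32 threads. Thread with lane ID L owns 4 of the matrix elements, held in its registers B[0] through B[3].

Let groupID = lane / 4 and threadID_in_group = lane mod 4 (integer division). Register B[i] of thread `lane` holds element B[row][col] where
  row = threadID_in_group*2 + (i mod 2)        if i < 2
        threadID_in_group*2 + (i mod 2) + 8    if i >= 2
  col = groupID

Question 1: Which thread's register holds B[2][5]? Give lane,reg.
c=5->g=5  r=2->rb=0,t=1,b0=0
L=5*4+1=21  i=0*2+0=0

21,0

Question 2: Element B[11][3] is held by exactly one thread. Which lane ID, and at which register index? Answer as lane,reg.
c:3=>grp=3  r:11=>rB=1,tig=1,lo=1
L=3*4+1=13  i=1*2+1=3

13,3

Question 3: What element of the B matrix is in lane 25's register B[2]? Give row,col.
L=25->g=25>>2=6, t=25&3=1
[2]->row 1·2+0+8=10  col g=6

10,6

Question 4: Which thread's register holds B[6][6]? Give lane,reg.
c=6⇒gr=6  r=6⇒Rb=0,th=3,odd=0
L=6*4+3=27  i=0*2+0=0

27,0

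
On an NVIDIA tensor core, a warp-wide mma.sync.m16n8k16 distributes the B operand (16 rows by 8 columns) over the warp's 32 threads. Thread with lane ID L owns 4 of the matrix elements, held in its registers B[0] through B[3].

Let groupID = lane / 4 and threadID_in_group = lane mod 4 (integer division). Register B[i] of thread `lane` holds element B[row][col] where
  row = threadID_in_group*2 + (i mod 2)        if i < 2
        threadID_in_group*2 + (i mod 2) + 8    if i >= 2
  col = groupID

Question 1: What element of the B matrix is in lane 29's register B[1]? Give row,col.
L=29->gid=29>>2=7, tid=29&3=1
[1]->row 1·2+1+0=3  col gid=7

3,7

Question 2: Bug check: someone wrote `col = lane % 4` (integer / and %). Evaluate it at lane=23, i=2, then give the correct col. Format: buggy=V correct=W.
buggy=3 correct=5

`lane % 4`[23,2]⇒3
lane 23: gr=5 (23/4), th=3 (23%4)
i=2: r=3*2+0+8=14, c=gr=5
col: 3 vs 5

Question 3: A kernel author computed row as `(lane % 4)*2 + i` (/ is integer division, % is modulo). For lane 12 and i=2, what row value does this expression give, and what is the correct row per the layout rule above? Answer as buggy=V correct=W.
`(lane % 4)*2 + i`[12,2]→2
12: G=3,T=0
[2] (0*2+0+8,3) = (8,3)
row: 2 vs 8

buggy=2 correct=8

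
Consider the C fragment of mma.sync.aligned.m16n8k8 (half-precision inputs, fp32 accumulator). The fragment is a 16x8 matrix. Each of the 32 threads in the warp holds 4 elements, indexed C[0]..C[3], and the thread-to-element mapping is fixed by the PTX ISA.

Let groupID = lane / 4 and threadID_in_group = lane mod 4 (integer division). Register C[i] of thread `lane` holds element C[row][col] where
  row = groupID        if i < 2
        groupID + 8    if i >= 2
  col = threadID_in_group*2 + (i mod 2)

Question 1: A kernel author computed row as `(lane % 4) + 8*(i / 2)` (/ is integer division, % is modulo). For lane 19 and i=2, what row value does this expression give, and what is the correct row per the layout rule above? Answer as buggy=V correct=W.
`(lane % 4) + 8*(i / 2)`[19,2]→11
L=19→G=19>>2=4, T=19&3=3
[2]→row 4+8=12  col 3·2+0=6
row: 11 vs 12

buggy=11 correct=12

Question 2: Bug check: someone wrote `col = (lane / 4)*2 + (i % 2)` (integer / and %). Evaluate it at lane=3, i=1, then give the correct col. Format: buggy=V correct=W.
`(lane / 4)*2 + (i % 2)`[3,1]⇒1
3: gr=0,th=3
[1] (0+0,3*2+1) = (0,7)
col: 1 vs 7

buggy=1 correct=7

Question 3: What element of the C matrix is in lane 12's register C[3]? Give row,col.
12: G=3,T=0
[3] (3+8,0*2+1) = (11,1)

11,1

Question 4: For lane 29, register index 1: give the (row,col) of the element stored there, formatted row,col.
7,3

lane 29: G=7 (29/4), T=1 (29%4)
i=1: r=7+0=7, c=1*2+1=3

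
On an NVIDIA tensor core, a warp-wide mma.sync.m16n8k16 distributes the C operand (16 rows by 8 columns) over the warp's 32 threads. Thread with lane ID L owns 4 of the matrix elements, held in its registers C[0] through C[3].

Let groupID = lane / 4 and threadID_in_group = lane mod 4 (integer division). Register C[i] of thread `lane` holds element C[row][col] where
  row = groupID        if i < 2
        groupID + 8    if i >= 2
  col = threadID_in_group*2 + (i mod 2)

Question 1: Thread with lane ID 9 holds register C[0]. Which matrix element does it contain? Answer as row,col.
2,2

L=9⇒gr=9>>2=2, th=9&3=1
[0]⇒row 2+0=2  col 1·2+0=2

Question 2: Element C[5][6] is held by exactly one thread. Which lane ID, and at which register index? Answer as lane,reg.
r=5->g=5,rb=0  c=6->t=3,b0=0
L=5*4+3=23  i=0*2+0=0

23,0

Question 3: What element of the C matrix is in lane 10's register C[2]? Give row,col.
10,4

10: gr=2,th=2
[2] (2+8,2*2+0) = (10,4)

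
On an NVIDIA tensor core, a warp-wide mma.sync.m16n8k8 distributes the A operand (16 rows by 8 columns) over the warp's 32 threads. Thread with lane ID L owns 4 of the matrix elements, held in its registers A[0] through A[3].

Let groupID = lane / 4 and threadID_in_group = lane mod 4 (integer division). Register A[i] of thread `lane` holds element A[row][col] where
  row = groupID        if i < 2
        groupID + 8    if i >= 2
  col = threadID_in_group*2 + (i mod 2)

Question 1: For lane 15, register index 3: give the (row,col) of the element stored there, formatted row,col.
11,7

lane 15: g=3 (15/4), t=3 (15%4)
i=3: r=3+8=11, c=3*2+1=7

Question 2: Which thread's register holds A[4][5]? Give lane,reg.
r:4=>grp=4,rB=0  c:5=>tig=2,lo=1
L=4*4+2=18  i=0*2+1=1

18,1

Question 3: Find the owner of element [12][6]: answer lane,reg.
19,2

r=12⇒gr=4,Rb=1  c=6⇒th=3,odd=0
L=4*4+3=19  i=1*2+0=2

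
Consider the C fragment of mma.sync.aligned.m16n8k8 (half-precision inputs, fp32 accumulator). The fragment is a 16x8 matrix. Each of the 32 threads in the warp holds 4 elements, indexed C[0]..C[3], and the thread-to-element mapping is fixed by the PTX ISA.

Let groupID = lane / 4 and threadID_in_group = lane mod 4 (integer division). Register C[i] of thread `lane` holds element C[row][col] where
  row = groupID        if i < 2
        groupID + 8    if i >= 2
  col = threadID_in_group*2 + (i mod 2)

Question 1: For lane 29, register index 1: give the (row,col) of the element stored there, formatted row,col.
7,3

29: grp=7,tig=1
[1] (7+0,1*2+1) = (7,3)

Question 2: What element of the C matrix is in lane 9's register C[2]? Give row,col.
10,2

9: grp=2,tig=1
[2] (2+8,1*2+0) = (10,2)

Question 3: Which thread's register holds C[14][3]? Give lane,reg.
25,3

r:14=>grp=6,rB=1  c:3=>tig=1,lo=1
L=6*4+1=25  i=1*2+1=3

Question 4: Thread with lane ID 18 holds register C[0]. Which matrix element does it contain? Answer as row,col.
4,4

lane 18→18/4=4, 18 mod 4=2
i=0  r:4+0→4  c:2·2+0→4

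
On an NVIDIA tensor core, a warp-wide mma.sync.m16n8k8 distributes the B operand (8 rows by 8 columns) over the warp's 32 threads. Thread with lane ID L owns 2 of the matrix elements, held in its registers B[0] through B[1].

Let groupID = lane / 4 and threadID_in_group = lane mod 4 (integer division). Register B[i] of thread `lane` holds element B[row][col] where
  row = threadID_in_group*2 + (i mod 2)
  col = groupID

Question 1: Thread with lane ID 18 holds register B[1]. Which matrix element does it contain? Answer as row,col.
18: gid=4,tid=2
[1] (2*2+1,4) = (5,4)

5,4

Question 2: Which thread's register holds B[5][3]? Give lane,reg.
c=3→G=3  r=5→T=2,p=1
L=3*4+2=14  i=1=1

14,1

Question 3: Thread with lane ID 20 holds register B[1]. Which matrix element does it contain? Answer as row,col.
1,5

lane 20->20/4=5, 20 mod 4=0
i=1  r:2·0+1->1  c:5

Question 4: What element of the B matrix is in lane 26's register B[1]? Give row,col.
lane 26: gid=6 (26/4), tid=2 (26%4)
i=1: r=2*2+1=5, c=gid=6

5,6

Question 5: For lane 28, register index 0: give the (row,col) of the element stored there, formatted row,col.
lane 28→28/4=7, 28 mod 4=0
i=0  r:2·0+0→0  c:7

0,7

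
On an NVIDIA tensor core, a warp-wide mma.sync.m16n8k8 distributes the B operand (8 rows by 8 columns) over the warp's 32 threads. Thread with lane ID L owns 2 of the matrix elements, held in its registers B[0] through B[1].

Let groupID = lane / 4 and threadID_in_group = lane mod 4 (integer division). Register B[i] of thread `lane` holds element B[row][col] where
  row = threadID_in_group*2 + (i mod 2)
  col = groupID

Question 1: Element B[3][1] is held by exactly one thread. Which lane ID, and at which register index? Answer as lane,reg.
c=1→G=1  r=3→T=1,p=1
L=1*4+1=5  i=1=1

5,1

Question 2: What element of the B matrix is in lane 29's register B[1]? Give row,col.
L=29->g=29>>2=7, t=29&3=1
[1]->row 1·2+1=3  col g=7

3,7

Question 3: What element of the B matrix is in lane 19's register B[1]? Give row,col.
7,4

lane 19: G=4 (19/4), T=3 (19%4)
i=1: r=3*2+1=7, c=G=4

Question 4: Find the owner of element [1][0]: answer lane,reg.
c=0->g=0  r=1->t=0,b0=1
L=0*4+0=0  i=1=1

0,1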